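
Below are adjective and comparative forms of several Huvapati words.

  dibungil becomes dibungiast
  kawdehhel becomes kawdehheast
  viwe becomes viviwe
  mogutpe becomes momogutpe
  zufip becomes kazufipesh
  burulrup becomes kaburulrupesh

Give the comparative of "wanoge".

wawanoge

"wanoge" ends in -e. The stems ending in -e (viwe → viviwe, mogutpe → momogutpe) repeat the first consonant+vowel as a prefix.
The other patterns: stems ending in -l drop the final letter and add -ast; stems ending in -p add ka- … -esh around the stem.
So wanoge → wawanoge.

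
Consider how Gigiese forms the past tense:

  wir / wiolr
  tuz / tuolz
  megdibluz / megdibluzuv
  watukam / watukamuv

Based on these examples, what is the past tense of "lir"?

liolr

"lir" has 1 vowel. The stems with 1 vowel (wir → wiolr, tuz → tuolz) insert -ol- after the first vowel.
The other pattern: stems with 3 vowels add -uv.
So lir → liolr.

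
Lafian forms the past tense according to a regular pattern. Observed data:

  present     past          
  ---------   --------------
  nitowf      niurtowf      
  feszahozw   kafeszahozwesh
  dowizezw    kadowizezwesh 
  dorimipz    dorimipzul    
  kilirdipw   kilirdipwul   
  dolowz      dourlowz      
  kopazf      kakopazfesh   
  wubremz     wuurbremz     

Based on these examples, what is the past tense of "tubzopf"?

feszahozw and kilirdipw both end in -w yet inflect differently (kafeszahozwesh, kilirdipwul), so the final letter is not what conditions the rule; the second-to-last letter is.
"tubzopf" has second-to-last letter 'p'. The stems whose second-to-last letter is 'p' (dorimipz → dorimipzul, kilirdipw → kilirdipwul) add -ul.
The other patterns: stems whose second-to-last letter is 'z' add ka- … -esh around the stem; stems whose second-to-last letter is 'm' or 'w' insert -ur- after the first vowel.
So tubzopf → tubzopful.

tubzopful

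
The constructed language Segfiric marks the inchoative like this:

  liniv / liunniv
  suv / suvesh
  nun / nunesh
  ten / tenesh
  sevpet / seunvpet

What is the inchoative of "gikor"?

"gikor" has 2 vowels. The stems with 2 vowels (sevpet → seunvpet, liniv → liunniv) insert -un- after the first vowel.
So gikor → giunkor.

giunkor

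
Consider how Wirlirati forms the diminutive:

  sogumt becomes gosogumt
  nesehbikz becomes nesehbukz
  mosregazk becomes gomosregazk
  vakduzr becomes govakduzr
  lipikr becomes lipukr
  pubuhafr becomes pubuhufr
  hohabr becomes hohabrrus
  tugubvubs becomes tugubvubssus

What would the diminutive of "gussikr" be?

vakduzr and lipikr both end in -r yet inflect differently (govakduzr, lipukr), so the final letter is not what conditions the rule; the second-to-last letter is.
"gussikr" has second-to-last letter 'k'. The stems whose second-to-last letter is 'k' (lipikr → lipukr, nesehbikz → nesehbukz) change the last vowel to 'u'.
The other patterns: stems whose second-to-last letter is 'm' or 'z' add the prefix go-; stems whose second-to-last letter is 'b' double the final consonant and add -us.
So gussikr → gussukr.

gussukr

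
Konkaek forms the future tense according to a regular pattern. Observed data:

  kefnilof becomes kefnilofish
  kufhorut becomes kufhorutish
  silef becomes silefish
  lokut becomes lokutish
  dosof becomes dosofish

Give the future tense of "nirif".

Every pair shown (kefnilof → kefnilofish, kufhorut → kufhorutish, silef → silefish, …) follows the same rule: add -ish.
So nirif → nirifish.

nirifish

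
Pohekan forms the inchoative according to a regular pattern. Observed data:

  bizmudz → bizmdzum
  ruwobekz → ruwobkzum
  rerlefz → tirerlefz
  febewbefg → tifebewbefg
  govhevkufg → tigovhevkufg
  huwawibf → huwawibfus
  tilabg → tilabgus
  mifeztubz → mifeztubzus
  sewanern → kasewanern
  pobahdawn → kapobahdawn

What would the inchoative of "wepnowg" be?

kawepnowg

bizmudz and rerlefz both end in -z yet inflect differently (bizmdzum, tirerlefz), so the final letter is not what conditions the rule; the second-to-last letter is.
"wepnowg" has second-to-last letter 'w'. The one such stem in the data (pobahdawn → kapobahdawn) adds the prefix ka-, so the same rule applies.
So wepnowg → kawepnowg.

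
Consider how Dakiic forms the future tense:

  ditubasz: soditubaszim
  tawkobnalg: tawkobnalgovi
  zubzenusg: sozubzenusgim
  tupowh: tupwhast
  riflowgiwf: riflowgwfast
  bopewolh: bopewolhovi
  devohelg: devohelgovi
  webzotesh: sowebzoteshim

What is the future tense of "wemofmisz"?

bopewolh and tupowh both end in -h yet inflect differently (bopewolhovi, tupwhast), so the final letter is not what conditions the rule; the second-to-last letter is.
"wemofmisz" has second-to-last letter 's'. The stems whose second-to-last letter is 's' (ditubasz → soditubaszim, zubzenusg → sozubzenusgim, webzotesh → sowebzoteshim) add so- … -im around the stem.
So wemofmisz → sowemofmiszim.

sowemofmiszim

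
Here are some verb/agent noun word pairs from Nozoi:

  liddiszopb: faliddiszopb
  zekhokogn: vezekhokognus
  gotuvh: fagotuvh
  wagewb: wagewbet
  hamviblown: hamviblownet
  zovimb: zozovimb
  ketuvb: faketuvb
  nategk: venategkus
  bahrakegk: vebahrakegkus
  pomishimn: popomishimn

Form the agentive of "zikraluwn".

zikraluwnet

zekhokogn and hamviblown both end in -n yet inflect differently (vezekhokognus, hamviblownet), so the final letter is not what conditions the rule; the second-to-last letter is.
"zikraluwn" has second-to-last letter 'w'. The stems whose second-to-last letter is 'w' (hamviblown → hamviblownet, wagewb → wagewbet) add -et.
The other patterns: stems whose second-to-last letter is 'g' add ve- … -us around the stem; stems whose second-to-last letter is 'm' repeat the first consonant+vowel as a prefix; stems whose second-to-last letter is 'p' or 'v' add the prefix fa-.
So zikraluwn → zikraluwnet.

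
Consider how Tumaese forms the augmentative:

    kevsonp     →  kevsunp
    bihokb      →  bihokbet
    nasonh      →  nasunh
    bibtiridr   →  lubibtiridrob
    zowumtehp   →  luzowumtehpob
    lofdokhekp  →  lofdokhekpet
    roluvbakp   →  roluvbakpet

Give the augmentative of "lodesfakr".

lodesfakret

lofdokhekp and kevsonp both end in -p yet inflect differently (lofdokhekpet, kevsunp), so the final letter is not what conditions the rule; the second-to-last letter is.
"lodesfakr" has second-to-last letter 'k'. The stems whose second-to-last letter is 'k' (lofdokhekp → lofdokhekpet, roluvbakp → roluvbakpet, bihokb → bihokbet) add -et.
The other patterns: stems whose second-to-last letter is 'n' change the last vowel to 'u'; stems whose second-to-last letter is 'd' or 'h' add lu- … -ob around the stem.
So lodesfakr → lodesfakret.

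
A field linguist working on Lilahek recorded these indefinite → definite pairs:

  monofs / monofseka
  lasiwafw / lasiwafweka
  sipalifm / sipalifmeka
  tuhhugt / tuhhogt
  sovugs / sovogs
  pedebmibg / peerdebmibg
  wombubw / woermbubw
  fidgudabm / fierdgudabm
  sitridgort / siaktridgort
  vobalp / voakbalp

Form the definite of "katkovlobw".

kaertkovlobw

monofs and sovugs both end in -s yet inflect differently (monofseka, sovogs), so the final letter is not what conditions the rule; the second-to-last letter is.
"katkovlobw" has second-to-last letter 'b'. The stems whose second-to-last letter is 'b' (pedebmibg → peerdebmibg, wombubw → woermbubw, fidgudabm → fierdgudabm) insert -er- after the first vowel.
So katkovlobw → kaertkovlobw.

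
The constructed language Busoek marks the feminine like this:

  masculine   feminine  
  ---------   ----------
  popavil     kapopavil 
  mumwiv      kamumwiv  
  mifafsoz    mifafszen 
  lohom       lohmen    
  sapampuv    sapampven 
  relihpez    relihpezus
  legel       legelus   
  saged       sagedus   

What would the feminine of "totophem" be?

mumwiv and sapampuv both end in -v yet inflect differently (kamumwiv, sapampven), so the final letter is not what conditions the rule; the last vowel is.
"totophem" has last vowel 'e'. The stems whose last vowel is 'e' (relihpez → relihpezus, legel → legelus, saged → sagedus) add -us.
So totophem → totophemus.

totophemus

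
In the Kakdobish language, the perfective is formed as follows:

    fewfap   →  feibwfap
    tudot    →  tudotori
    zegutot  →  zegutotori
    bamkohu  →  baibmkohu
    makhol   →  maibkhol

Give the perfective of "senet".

senetori

zegutot and makhol both have last vowel 'o' yet inflect differently (zegutotori, maibkhol), so the last vowel is not what conditions the rule; the final letter is.
"senet" ends in -t. The stems ending in -t (zegutot → zegutotori, tudot → tudotori) add -ori.
The other pattern: stems ending in -l, -p or -u insert -ib- after the first vowel.
So senet → senetori.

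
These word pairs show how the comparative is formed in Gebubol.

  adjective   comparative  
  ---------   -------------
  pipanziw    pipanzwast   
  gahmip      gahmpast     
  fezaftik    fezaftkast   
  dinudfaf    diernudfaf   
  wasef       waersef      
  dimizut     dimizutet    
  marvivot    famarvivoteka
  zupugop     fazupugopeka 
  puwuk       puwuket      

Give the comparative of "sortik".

sortkast

marvivot and dimizut both end in -t yet inflect differently (famarvivoteka, dimizutet), so the final letter is not what conditions the rule; the last vowel is.
"sortik" has last vowel 'i'. The stems whose last vowel is 'i' (fezaftik → fezaftkast, pipanziw → pipanzwast, gahmip → gahmpast) delete the last vowel and add -ast.
The other patterns: stems whose last vowel is 'o' add fa- … -eka around the stem; stems whose last vowel is 'u' add -et; stems whose last vowel is 'a' or 'e' insert -er- after the first vowel.
So sortik → sortkast.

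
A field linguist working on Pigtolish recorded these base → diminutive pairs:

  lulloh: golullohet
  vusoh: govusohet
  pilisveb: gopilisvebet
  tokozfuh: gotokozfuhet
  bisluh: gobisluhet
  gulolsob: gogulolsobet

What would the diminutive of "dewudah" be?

godewudahet

Every pair shown (lulloh → golullohet, vusoh → govusohet, pilisveb → gopilisvebet, …) follows the same rule: add go- … -et around the stem.
So dewudah → godewudahet.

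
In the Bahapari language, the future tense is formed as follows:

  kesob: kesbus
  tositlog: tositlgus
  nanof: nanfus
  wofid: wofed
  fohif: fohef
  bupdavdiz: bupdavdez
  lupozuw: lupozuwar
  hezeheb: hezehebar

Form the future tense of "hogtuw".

nanof and fohif both end in -f yet inflect differently (nanfus, fohef), so the final letter is not what conditions the rule; the last vowel is.
"hogtuw" has last vowel 'u'. The one such stem in the data (lupozuw → lupozuwar) adds -ar, so the same rule applies.
The other patterns: stems whose last vowel is 'o' delete the last vowel and add -us; stems whose last vowel is 'i' change the last vowel to 'e'.
So hogtuw → hogtuwar.

hogtuwar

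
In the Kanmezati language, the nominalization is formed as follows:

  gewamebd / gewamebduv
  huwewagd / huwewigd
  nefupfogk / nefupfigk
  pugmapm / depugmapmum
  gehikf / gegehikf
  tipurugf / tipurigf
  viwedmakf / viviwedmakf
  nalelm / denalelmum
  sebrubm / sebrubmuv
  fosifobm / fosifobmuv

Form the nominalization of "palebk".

palebkuv

viwedmakf and tipurugf both end in -f yet inflect differently (viviwedmakf, tipurigf), so the final letter is not what conditions the rule; the second-to-last letter is.
"palebk" has second-to-last letter 'b'. The stems whose second-to-last letter is 'b' (sebrubm → sebrubmuv, gewamebd → gewamebduv, fosifobm → fosifobmuv) add -uv.
So palebk → palebkuv.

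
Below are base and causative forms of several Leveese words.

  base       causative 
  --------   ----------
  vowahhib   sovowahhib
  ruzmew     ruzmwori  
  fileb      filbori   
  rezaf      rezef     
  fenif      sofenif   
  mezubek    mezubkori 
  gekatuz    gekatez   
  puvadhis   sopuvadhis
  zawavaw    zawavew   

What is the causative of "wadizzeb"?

fileb and vowahhib both end in -b yet inflect differently (filbori, sovowahhib), so the final letter is not what conditions the rule; the last vowel is.
"wadizzeb" has last vowel 'e'. The stems whose last vowel is 'e' (mezubek → mezubkori, ruzmew → ruzmwori, fileb → filbori) delete the last vowel and add -ori.
The other patterns: stems whose last vowel is 'i' add the prefix so-; stems whose last vowel is 'a' or 'u' change the last vowel to 'e'.
So wadizzeb → wadizzbori.

wadizzbori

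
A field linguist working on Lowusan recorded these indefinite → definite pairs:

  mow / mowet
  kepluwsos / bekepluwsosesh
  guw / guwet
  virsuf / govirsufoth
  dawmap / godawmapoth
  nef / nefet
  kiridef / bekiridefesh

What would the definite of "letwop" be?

goletwopoth

"letwop" has 2 vowels. The stems with 2 vowels (virsuf → govirsufoth, dawmap → godawmapoth) add go- … -oth around the stem.
The other patterns: stems with 1 vowel add -et; stems with 3 vowels add be- … -esh around the stem.
So letwop → goletwopoth.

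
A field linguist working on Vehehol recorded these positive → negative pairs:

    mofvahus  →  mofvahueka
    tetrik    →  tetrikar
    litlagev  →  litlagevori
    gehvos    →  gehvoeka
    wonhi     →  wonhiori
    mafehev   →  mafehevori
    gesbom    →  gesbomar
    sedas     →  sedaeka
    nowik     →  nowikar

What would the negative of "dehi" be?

"dehi" ends in -i. The one such stem in the data (wonhi → wonhiori) adds -ori, so the same rule applies.
The other patterns: stems ending in -s drop the final letter and add -eka; stems ending in -k or -m add -ar.
So dehi → dehiori.

dehiori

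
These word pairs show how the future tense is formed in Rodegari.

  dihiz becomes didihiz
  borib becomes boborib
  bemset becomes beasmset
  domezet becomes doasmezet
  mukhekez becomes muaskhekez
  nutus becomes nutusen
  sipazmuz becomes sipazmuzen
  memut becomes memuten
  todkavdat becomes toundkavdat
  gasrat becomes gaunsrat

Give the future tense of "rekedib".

rerekedib

dihiz and mukhekez both end in -z yet inflect differently (didihiz, muaskhekez), so the final letter is not what conditions the rule; the last vowel is.
"rekedib" has last vowel 'i'. The stems whose last vowel is 'i' (dihiz → didihiz, borib → boborib) repeat the first consonant+vowel as a prefix.
So rekedib → rerekedib.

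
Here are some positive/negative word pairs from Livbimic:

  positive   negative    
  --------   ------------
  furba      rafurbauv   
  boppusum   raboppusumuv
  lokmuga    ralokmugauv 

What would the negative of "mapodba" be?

ramapodbauv

Every pair shown (furba → rafurbauv, boppusum → raboppusumuv, lokmuga → ralokmugauv) follows the same rule: add ra- … -uv around the stem.
So mapodba → ramapodbauv.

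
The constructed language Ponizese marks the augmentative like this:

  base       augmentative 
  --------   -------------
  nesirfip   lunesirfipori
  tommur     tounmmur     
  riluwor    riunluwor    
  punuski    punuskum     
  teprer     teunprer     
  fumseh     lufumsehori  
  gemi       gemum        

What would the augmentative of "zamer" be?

punuski and nesirfip both have last vowel 'i' yet inflect differently (punuskum, lunesirfipori), so the last vowel is not what conditions the rule; the final letter is.
"zamer" ends in -r. The stems ending in -r (teprer → teunprer, riluwor → riunluwor, tommur → tounmmur) insert -un- after the first vowel.
So zamer → zaunmer.

zaunmer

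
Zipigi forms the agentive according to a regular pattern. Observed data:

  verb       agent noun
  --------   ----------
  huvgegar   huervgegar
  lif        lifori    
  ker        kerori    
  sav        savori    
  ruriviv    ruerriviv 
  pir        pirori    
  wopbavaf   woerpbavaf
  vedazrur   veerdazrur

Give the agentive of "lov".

lovori

sav and ruriviv both end in -v yet inflect differently (savori, ruerriviv), so the final letter is not what conditions the rule; the number of vowels is.
"lov" has 1 vowel. The stems with 1 vowel (lif → lifori, ker → kerori, pir → pirori) add -ori.
The other pattern: stems with 3 vowels insert -er- after the first vowel.
So lov → lovori.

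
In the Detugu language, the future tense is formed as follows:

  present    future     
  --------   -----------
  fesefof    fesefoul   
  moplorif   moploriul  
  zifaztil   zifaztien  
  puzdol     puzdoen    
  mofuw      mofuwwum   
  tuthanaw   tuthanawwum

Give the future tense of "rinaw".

rinawwum

"rinaw" ends in -w. The stems ending in -w (mofuw → mofuwwum, tuthanaw → tuthanawwum) double the final consonant and add -um.
So rinaw → rinawwum.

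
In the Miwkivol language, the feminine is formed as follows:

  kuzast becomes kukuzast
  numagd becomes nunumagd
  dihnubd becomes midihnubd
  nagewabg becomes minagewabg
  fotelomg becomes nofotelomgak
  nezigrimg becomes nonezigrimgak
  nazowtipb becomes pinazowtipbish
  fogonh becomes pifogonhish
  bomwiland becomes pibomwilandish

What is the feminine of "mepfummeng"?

pimepfummengish

"mepfummeng" has second-to-last letter 'n'. The stems whose second-to-last letter is 'n' (fogonh → pifogonhish, bomwiland → pibomwilandish) add pi- … -ish around the stem.
So mepfummeng → pimepfummengish.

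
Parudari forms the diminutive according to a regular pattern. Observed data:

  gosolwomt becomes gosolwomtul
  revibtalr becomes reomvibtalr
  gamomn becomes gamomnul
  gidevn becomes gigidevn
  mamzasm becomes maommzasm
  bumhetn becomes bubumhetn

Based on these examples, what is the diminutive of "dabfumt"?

dabfumtul

gamomn and bumhetn both end in -n yet inflect differently (gamomnul, bubumhetn), so the final letter is not what conditions the rule; the second-to-last letter is.
"dabfumt" has second-to-last letter 'm'. The stems whose second-to-last letter is 'm' (gamomn → gamomnul, gosolwomt → gosolwomtul) add -ul.
The other patterns: stems whose second-to-last letter is 't' or 'v' repeat the first consonant+vowel as a prefix; stems whose second-to-last letter is 'l' or 's' insert -om- after the first vowel.
So dabfumt → dabfumtul.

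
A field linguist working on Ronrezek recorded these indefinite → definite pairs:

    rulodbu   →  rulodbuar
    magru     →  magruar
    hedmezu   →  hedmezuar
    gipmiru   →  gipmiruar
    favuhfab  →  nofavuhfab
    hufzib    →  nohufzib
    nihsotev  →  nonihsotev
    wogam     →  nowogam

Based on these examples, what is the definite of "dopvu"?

hedmezu and hufzib both begin with h- yet inflect differently (hedmezuar, nohufzib), so the first letter is not what conditions the rule; the final letter is.
"dopvu" ends in -u. The stems ending in -u (rulodbu → rulodbuar, magru → magruar, hedmezu → hedmezuar) add -ar.
The other pattern: stems ending in -b, -m or -v add the prefix no-.
So dopvu → dopvuar.

dopvuar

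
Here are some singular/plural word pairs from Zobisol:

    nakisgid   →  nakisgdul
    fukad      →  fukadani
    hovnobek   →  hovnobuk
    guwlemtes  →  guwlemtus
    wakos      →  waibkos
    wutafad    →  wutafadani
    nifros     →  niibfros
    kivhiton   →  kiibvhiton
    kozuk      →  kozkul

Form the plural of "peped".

nifros and guwlemtes both end in -s yet inflect differently (niibfros, guwlemtus), so the final letter is not what conditions the rule; the last vowel is.
"peped" has last vowel 'e'. The stems whose last vowel is 'e' (guwlemtes → guwlemtus, hovnobek → hovnobuk) change the last vowel to 'u'.
The other patterns: stems whose last vowel is 'a' add -ani; stems whose last vowel is 'o' insert -ib- after the first vowel; stems whose last vowel is 'i' or 'u' delete the last vowel and add -ul.
So peped → pepud.

pepud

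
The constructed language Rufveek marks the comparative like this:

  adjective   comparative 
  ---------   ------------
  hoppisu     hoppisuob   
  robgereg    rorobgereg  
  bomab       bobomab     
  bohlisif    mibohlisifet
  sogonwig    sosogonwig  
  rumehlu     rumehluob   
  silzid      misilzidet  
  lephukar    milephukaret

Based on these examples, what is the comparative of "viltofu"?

"viltofu" ends in -u. The stems ending in -u (hoppisu → hoppisuob, rumehlu → rumehluob) add -ob.
The other patterns: stems ending in -b or -g repeat the first consonant+vowel as a prefix; stems ending in -d, -f or -r add mi- … -et around the stem.
So viltofu → viltofuob.

viltofuob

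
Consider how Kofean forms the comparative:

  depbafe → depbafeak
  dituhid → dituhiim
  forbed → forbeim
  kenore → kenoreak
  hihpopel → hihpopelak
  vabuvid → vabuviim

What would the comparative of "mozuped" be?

forbed and depbafe both have last vowel 'e' yet inflect differently (forbeim, depbafeak), so the last vowel is not what conditions the rule; the final letter is.
"mozuped" ends in -d. The stems ending in -d (dituhid → dituhiim, forbed → forbeim, vabuvid → vabuviim) drop the final letter and add -im.
So mozuped → mozupeim.

mozupeim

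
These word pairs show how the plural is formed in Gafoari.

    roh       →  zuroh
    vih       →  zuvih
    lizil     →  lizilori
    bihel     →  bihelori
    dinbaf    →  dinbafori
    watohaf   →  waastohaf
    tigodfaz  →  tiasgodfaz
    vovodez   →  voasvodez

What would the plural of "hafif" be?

hafifori

dinbaf and watohaf both end in -f yet inflect differently (dinbafori, waastohaf), so the final letter is not what conditions the rule; the number of vowels is.
"hafif" has 2 vowels. The stems with 2 vowels (lizil → lizilori, bihel → bihelori, dinbaf → dinbafori) add -ori.
The other patterns: stems with 1 vowel add the prefix zu-; stems with 3 vowels insert -as- after the first vowel.
So hafif → hafifori.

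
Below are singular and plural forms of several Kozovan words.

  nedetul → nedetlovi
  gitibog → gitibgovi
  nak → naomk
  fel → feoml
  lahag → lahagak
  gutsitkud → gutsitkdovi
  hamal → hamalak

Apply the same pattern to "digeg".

fel and hamal both end in -l yet inflect differently (feoml, hamalak), so the final letter is not what conditions the rule; the number of vowels is.
"digeg" has 2 vowels. The stems with 2 vowels (lahag → lahagak, hamal → hamalak) add -ak.
So digeg → digegak.

digegak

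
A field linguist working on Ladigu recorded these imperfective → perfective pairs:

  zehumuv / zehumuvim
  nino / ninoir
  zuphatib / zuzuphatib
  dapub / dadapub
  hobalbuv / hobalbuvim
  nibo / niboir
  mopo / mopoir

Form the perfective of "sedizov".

sedizovim

zehumuv and dapub both have last vowel 'u' yet inflect differently (zehumuvim, dadapub), so the last vowel is not what conditions the rule; the final letter is.
"sedizov" ends in -v. The stems ending in -v (zehumuv → zehumuvim, hobalbuv → hobalbuvim) add -im.
So sedizov → sedizovim.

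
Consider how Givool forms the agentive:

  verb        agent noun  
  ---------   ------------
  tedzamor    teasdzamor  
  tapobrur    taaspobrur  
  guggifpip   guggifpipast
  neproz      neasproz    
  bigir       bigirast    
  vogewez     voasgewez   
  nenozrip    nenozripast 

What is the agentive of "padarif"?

padarifast

bigir and tedzamor both end in -r yet inflect differently (bigirast, teasdzamor), so the final letter is not what conditions the rule; the last vowel is.
"padarif" has last vowel 'i'. The stems whose last vowel is 'i' (guggifpip → guggifpipast, bigir → bigirast, nenozrip → nenozripast) add -ast.
So padarif → padarifast.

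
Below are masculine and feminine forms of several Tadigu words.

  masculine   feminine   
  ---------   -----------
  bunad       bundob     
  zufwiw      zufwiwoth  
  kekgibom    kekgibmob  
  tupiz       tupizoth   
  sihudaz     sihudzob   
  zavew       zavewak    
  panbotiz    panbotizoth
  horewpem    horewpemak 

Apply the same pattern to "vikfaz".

vikfzob

horewpem and kekgibom both end in -m yet inflect differently (horewpemak, kekgibmob), so the final letter is not what conditions the rule; the last vowel is.
"vikfaz" has last vowel 'a'. The stems whose last vowel is 'a' (bunad → bundob, sihudaz → sihudzob) delete the last vowel and add -ob.
The other patterns: stems whose last vowel is 'e' add -ak; stems whose last vowel is 'i' add -oth.
So vikfaz → vikfzob.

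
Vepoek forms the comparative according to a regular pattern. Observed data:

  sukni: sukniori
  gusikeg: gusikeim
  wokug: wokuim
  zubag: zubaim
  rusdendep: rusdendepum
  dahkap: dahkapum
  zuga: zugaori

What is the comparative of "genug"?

rusdendep and gusikeg both have last vowel 'e' yet inflect differently (rusdendepum, gusikeim), so the last vowel is not what conditions the rule; the final letter is.
"genug" ends in -g. The stems ending in -g (gusikeg → gusikeim, zubag → zubaim, wokug → wokuim) drop the final letter and add -im.
So genug → genuim.

genuim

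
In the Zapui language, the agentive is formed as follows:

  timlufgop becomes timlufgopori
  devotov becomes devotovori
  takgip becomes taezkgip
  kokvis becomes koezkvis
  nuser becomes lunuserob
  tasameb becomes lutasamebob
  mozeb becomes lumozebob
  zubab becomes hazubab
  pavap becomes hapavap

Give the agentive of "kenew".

timlufgop and takgip both end in -p yet inflect differently (timlufgopori, taezkgip), so the final letter is not what conditions the rule; the last vowel is.
"kenew" has last vowel 'e'. The stems whose last vowel is 'e' (nuser → lunuserob, tasameb → lutasamebob, mozeb → lumozebob) add lu- … -ob around the stem.
So kenew → lukenewob.

lukenewob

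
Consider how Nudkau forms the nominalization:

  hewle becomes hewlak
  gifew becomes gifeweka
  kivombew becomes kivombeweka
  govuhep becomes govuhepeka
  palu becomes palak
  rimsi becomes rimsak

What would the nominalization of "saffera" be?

safferak

"saffera" ends in a vowel. The stems ending in a vowel (palu → palak, rimsi → rimsak, hewle → hewlak) drop the final letter and add -ak.
So saffera → safferak.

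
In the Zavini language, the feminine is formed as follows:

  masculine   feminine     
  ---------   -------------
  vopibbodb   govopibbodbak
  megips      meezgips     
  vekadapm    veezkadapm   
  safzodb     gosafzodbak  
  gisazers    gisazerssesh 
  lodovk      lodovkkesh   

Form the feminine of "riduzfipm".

megips and gisazers both end in -s yet inflect differently (meezgips, gisazerssesh), so the final letter is not what conditions the rule; the second-to-last letter is.
"riduzfipm" has second-to-last letter 'p'. The stems whose second-to-last letter is 'p' (megips → meezgips, vekadapm → veezkadapm) insert -ez- after the first vowel.
So riduzfipm → riezduzfipm.

riezduzfipm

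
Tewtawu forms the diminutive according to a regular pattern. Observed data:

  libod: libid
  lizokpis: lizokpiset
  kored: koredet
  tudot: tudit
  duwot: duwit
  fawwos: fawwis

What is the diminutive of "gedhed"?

gedhedet

"gedhed" has last vowel 'e'. The one such stem in the data (kored → koredet) adds -et, so the same rule applies.
So gedhed → gedhedet.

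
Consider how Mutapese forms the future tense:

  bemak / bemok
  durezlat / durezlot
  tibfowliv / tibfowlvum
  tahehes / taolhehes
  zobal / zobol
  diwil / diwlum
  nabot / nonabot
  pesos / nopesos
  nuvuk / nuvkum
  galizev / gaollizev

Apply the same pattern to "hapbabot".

nohapbabot

"hapbabot" has last vowel 'o'. The stems whose last vowel is 'o' (nabot → nonabot, pesos → nopesos) add the prefix no-.
So hapbabot → nohapbabot.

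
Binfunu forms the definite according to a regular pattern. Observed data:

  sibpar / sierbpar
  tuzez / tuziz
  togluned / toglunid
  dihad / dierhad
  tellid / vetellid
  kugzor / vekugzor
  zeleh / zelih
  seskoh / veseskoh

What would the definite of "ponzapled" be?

ponzaplid

"ponzapled" has last vowel 'e'. The stems whose last vowel is 'e' (togluned → toglunid, zeleh → zelih, tuzez → tuziz) change the last vowel to 'i'.
So ponzapled → ponzaplid.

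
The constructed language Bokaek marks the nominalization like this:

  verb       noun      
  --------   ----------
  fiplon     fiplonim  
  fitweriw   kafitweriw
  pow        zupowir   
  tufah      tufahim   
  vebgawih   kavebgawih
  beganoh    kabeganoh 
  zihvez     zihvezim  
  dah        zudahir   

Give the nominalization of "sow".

zusowir

dah and tufah both end in -h yet inflect differently (zudahir, tufahim), so the final letter is not what conditions the rule; the number of vowels is.
"sow" has 1 vowel. The stems with 1 vowel (pow → zupowir, dah → zudahir) add zu- … -ir around the stem.
So sow → zusowir.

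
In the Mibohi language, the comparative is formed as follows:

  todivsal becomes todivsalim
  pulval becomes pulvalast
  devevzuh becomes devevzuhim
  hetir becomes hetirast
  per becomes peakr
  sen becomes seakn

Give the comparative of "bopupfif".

per and hetir both end in -r yet inflect differently (peakr, hetirast), so the final letter is not what conditions the rule; the number of vowels is.
"bopupfif" has 3 vowels. The stems with 3 vowels (todivsal → todivsalim, devevzuh → devevzuhim) add -im.
The other patterns: stems with 1 vowel insert -ak- after the first vowel; stems with 2 vowels add -ast.
So bopupfif → bopupfifim.

bopupfifim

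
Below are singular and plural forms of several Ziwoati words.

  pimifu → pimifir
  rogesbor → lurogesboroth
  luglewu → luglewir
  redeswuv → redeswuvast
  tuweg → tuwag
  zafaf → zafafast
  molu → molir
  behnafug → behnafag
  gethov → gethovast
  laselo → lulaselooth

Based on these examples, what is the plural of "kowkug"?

"kowkug" ends in -g. The stems ending in -g (tuweg → tuwag, behnafug → behnafag) change the last vowel to 'a'.
The other patterns: stems ending in -u drop the final letter and add -ir; stems ending in -f or -v add -ast; stems ending in -o or -r add lu- … -oth around the stem.
So kowkug → kowkag.

kowkag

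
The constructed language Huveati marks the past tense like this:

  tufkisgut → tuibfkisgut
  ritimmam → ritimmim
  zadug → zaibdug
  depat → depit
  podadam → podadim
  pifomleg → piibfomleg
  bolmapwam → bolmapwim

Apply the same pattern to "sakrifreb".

saibkrifreb

depat and tufkisgut both end in -t yet inflect differently (depit, tuibfkisgut), so the final letter is not what conditions the rule; the last vowel is.
"sakrifreb" has last vowel 'e'. The one such stem in the data (pifomleg → piibfomleg) inserts -ib- after the first vowel (as do tufkisgut, zadug), so the same rule applies.
The other pattern: stems whose last vowel is 'a' change the last vowel to 'i'.
So sakrifreb → saibkrifreb.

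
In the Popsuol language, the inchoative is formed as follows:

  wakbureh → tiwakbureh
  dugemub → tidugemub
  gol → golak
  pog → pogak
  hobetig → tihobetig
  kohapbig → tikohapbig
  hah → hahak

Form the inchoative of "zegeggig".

wakbureh and hah both end in -h yet inflect differently (tiwakbureh, hahak), so the final letter is not what conditions the rule; the number of vowels is.
"zegeggig" has 3 vowels. The stems with 3 vowels (kohapbig → tikohapbig, wakbureh → tiwakbureh, hobetig → tihobetig) add the prefix ti-.
The other pattern: stems with 1 vowel add -ak.
So zegeggig → tizegeggig.

tizegeggig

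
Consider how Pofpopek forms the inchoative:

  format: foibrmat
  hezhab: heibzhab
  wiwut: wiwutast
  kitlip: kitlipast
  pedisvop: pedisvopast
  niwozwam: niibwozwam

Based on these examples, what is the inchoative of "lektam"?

leibktam

"lektam" has last vowel 'a'. The stems whose last vowel is 'a' (niwozwam → niibwozwam, format → foibrmat, hezhab → heibzhab) insert -ib- after the first vowel.
So lektam → leibktam.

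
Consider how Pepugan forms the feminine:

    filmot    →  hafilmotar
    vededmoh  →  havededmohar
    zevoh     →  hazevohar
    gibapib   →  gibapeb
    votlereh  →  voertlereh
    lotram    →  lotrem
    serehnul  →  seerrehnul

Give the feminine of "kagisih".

"kagisih" has last vowel 'i'. The one such stem in the data (gibapib → gibapeb) changes the last vowel to 'e' (as does lotram), so the same rule applies.
So kagisih → kagiseh.

kagiseh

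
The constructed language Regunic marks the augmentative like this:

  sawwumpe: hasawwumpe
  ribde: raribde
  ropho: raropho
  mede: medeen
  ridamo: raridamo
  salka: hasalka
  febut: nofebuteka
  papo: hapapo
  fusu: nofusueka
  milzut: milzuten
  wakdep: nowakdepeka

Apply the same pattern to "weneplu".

noweneplueka

ribde and mede both end in -e yet inflect differently (raribde, medeen), so the final letter is not what conditions the rule; the first letter is.
"weneplu" begins with w-. The one such stem in the data (wakdep → nowakdepeka) adds no- … -eka around the stem, so the same rule applies.
So weneplu → noweneplueka.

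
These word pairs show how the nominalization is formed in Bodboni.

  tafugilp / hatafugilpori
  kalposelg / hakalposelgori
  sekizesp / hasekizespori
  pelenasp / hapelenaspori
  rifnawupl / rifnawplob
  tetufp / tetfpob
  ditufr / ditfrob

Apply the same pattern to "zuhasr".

hazuhasrori

tafugilp and tetufp both end in -p yet inflect differently (hatafugilpori, tetfpob), so the final letter is not what conditions the rule; the second-to-last letter is.
"zuhasr" has second-to-last letter 's'. The stems whose second-to-last letter is 's' (sekizesp → hasekizespori, pelenasp → hapelenaspori) add ha- … -ori around the stem.
The other pattern: stems whose second-to-last letter is 'f' or 'p' delete the last vowel and add -ob.
So zuhasr → hazuhasrori.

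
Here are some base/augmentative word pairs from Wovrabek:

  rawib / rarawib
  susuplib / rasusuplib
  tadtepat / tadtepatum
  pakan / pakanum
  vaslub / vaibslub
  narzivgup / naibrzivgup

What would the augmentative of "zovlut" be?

rawib and vaslub both end in -b yet inflect differently (rarawib, vaibslub), so the final letter is not what conditions the rule; the last vowel is.
"zovlut" has last vowel 'u'. The stems whose last vowel is 'u' (vaslub → vaibslub, narzivgup → naibrzivgup) insert -ib- after the first vowel.
The other patterns: stems whose last vowel is 'i' add the prefix ra-; stems whose last vowel is 'a' add -um.
So zovlut → zoibvlut.

zoibvlut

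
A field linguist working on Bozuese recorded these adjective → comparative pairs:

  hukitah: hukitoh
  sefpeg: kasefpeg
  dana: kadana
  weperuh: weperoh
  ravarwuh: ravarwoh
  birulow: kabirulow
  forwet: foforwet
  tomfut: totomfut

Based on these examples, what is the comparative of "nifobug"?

kanifobug

"nifobug" ends in -g. The one such stem in the data (sefpeg → kasefpeg) adds the prefix ka-, so the same rule applies.
So nifobug → kanifobug.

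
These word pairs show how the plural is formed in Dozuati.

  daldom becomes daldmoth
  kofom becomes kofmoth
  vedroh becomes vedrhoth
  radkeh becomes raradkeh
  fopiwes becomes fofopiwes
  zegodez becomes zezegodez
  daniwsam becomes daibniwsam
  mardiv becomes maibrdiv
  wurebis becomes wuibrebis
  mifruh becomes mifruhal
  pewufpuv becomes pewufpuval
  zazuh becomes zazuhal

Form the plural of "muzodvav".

muibzodvav

vedroh and radkeh both end in -h yet inflect differently (vedrhoth, raradkeh), so the final letter is not what conditions the rule; the last vowel is.
"muzodvav" has last vowel 'a'. The one such stem in the data (daniwsam → daibniwsam) inserts -ib- after the first vowel (as do mardiv, wurebis), so the same rule applies.
The other patterns: stems whose last vowel is 'o' delete the last vowel and add -oth; stems whose last vowel is 'e' repeat the first consonant+vowel as a prefix; stems whose last vowel is 'u' add -al.
So muzodvav → muibzodvav.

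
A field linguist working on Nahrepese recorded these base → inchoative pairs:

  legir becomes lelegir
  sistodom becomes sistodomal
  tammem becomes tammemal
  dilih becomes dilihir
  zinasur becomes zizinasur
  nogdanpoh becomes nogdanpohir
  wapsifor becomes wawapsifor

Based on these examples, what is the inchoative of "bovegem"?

bovegemal

sistodom and nogdanpoh both have last vowel 'o' yet inflect differently (sistodomal, nogdanpohir), so the last vowel is not what conditions the rule; the final letter is.
"bovegem" ends in -m. The stems ending in -m (sistodom → sistodomal, tammem → tammemal) add -al.
So bovegem → bovegemal.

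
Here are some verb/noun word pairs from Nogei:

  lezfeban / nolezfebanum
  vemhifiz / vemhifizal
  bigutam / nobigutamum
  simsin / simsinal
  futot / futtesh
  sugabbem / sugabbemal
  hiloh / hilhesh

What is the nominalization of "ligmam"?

lezfeban and simsin both end in -n yet inflect differently (nolezfebanum, simsinal), so the final letter is not what conditions the rule; the last vowel is.
"ligmam" has last vowel 'a'. The stems whose last vowel is 'a' (bigutam → nobigutamum, lezfeban → nolezfebanum) add no- … -um around the stem.
The other patterns: stems whose last vowel is 'o' delete the last vowel and add -esh; stems whose last vowel is 'e' or 'i' add -al.
So ligmam → noligmamum.

noligmamum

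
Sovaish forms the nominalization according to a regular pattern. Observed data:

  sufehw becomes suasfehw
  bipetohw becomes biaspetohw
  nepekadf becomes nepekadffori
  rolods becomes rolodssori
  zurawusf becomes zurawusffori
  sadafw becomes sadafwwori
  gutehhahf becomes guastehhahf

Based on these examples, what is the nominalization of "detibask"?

gutehhahf and zurawusf both end in -f yet inflect differently (guastehhahf, zurawusffori), so the final letter is not what conditions the rule; the second-to-last letter is.
"detibask" has second-to-last letter 's'. The one such stem in the data (zurawusf → zurawusffori) doubles the final consonant and adds -ori (as do rolods, sadafw), so the same rule applies.
So detibask → detibaskkori.

detibaskkori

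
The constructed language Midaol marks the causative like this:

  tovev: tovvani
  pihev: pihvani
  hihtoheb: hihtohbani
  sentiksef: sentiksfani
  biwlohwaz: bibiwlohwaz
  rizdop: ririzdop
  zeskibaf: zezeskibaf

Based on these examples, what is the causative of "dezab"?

sentiksef and zeskibaf both end in -f yet inflect differently (sentiksfani, zezeskibaf), so the final letter is not what conditions the rule; the last vowel is.
"dezab" has last vowel 'a'. The stems whose last vowel is 'a' (biwlohwaz → bibiwlohwaz, zeskibaf → zezeskibaf) repeat the first consonant+vowel as a prefix.
So dezab → dedezab.

dedezab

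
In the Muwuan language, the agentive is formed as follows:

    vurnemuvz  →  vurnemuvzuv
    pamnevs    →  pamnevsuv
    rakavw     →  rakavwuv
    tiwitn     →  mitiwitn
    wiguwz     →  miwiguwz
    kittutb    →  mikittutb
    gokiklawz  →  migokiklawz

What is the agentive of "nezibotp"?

vurnemuvz and wiguwz both end in -z yet inflect differently (vurnemuvzuv, miwiguwz), so the final letter is not what conditions the rule; the second-to-last letter is.
"nezibotp" has second-to-last letter 't'. The stems whose second-to-last letter is 't' (tiwitn → mitiwitn, kittutb → mikittutb) add the prefix mi-.
So nezibotp → minezibotp.

minezibotp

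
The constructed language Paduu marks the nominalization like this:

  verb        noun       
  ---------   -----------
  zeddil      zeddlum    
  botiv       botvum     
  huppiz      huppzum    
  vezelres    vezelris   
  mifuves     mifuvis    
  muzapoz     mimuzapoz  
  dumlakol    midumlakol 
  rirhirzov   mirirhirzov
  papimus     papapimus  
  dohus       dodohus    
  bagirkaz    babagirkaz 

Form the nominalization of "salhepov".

"salhepov" has last vowel 'o'. The stems whose last vowel is 'o' (muzapoz → mimuzapoz, dumlakol → midumlakol, rirhirzov → mirirhirzov) add the prefix mi-.
The other patterns: stems whose last vowel is 'i' delete the last vowel and add -um; stems whose last vowel is 'e' change the last vowel to 'i'; stems whose last vowel is 'a' or 'u' repeat the first consonant+vowel as a prefix.
So salhepov → misalhepov.

misalhepov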